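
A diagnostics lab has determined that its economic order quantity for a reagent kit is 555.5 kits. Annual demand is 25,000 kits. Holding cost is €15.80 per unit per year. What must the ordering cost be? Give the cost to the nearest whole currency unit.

S ≈ €98

Squaring Q* = √(2DS/H) gives Q*² = 2DS/H.
From Q* = √(2DS/H): S = Q*²H / (2D) = 555.5² × 15.8 / (2 × 25,000) = 97.5114.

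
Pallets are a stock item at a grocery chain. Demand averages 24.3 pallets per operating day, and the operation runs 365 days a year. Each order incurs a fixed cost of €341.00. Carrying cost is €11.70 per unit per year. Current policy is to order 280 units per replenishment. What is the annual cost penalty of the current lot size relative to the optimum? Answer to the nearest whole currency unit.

Extra cost ≈ €4,027 per year

Annual demand D = 24.3 × 365 = 8,869.5.
EOQ = √(2DS/H) = √(2 × 8,869.5 × 341 / 11.7) ≈ 719.03.
Cost at Q* = (D/Q*)S + (Q*/2)H = √(2DSH) ≈ €8,412.69.
Cost at Q = 280: (8,869.5/280)×341 + (280/2)×11.7 = €10,801.78 + €1,638.00 = €12,439.78.
Excess = €12,439.78 − €8,412.69 = €4,027.10.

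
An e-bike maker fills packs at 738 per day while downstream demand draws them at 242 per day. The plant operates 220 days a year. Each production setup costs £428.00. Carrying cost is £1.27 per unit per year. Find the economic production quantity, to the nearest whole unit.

Q* ≈ 7,307 packs

Annual demand D = 242 × 220 = 53,240.
Production build-up factor (1 − d/p) = 1 − 242/738 = 0.6721.
Q* = √(2DS / (H(1 − d/p))) = √(2 × 53,240 × 428 / (1.27 × 0.6721)).
= √(45,573,440 / 0.8536) ≈ 7307.038.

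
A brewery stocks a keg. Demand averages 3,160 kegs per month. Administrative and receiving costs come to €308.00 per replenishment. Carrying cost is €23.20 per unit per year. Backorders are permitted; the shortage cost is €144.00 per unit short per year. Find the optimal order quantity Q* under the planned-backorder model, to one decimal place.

Annual demand D = 3,160 × 12 = 37,920.
With planned backorders, Q* = √(2DS/H) · √((H+B)/B).
√(2DS/H) = √(2 × 37,920 × 308 / 23.2) = 1003.415.
√((H+B)/B) = √((23.2+144)/144) = 1.0775.
Q* ≈ 1081.228.

Q* ≈ 1,081.2 kegs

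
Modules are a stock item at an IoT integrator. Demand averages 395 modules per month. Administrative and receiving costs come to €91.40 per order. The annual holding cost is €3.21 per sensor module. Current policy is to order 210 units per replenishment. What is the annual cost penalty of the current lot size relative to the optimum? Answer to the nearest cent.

Annual demand D = 395 × 12 = 4,740.
EOQ = √(2DS/H) = √(2 × 4,740 × 91.4 / 3.21) ≈ 519.55.
Cost at Q* = (D/Q*)S + (Q*/2)H = √(2DSH) ≈ €1,667.75.
Cost at Q = 210: (4,740/210)×91.4 + (210/2)×3.21 = €2,063.03 + €337.05 = €2,400.08.
Excess = €2,400.08 − €1,667.75 = €732.33.

Extra cost ≈ €732.33 per year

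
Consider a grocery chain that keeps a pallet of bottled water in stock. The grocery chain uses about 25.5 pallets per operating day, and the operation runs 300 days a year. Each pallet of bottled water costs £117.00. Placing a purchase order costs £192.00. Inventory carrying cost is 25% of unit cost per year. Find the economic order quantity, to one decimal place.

Q* ≈ 316.9 pallets

Annual demand D = 25.5 × 300 = 7,650.
Holding cost H = 0.25 × £117.00 = £29.2500 per unit per year.
EOQ = √(2DS / H) = √(2 × 7,650 × 192 / 29.25).
= √(2,937,600 / 29.25) = √100,430.7692 ≈ 316.908.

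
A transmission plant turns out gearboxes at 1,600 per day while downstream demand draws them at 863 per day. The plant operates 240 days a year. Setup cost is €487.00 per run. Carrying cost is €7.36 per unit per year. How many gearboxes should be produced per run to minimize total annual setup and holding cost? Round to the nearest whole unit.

Q* ≈ 7,714 gearboxes

Annual demand D = 863 × 240 = 207,120.
Production build-up factor (1 − d/p) = 1 − 863/1,600 = 0.4606.
Q* = √(2DS / (H(1 − d/p))) = √(2 × 207,120 × 487 / (7.36 × 0.4606)).
= √(201,734,880 / 3.3902) ≈ 7713.968.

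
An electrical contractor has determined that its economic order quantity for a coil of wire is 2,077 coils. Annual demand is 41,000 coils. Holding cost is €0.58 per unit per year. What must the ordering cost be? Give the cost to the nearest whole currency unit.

S ≈ €31

Invert the EOQ relation Q*² = 2DS/H.
From Q* = √(2DS/H): S = Q*²H / (2D) = 2,077² × 0.58 / (2 × 41,000) = 30.5132.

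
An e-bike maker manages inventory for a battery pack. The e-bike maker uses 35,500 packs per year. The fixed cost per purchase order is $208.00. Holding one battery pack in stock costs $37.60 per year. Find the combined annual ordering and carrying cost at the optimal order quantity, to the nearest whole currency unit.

EOQ = √(2DS/H) = √(2 × 35,500 × 208 / 37.6) ≈ 626.71.
At the optimum the two cost components are equal, so total cost = 2·(Q*/2)H = Q*·H.
Minimum total = √(2DSH) = √(2 × 35,500 × 208 × 37.6) ≈ 23564.312.

TC* ≈ $23,564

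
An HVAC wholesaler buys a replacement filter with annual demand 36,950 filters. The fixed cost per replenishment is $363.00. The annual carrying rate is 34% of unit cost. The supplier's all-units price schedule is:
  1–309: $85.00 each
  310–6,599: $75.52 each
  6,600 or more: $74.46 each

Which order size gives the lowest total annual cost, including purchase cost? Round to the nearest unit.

Q* ≈ 1,022 filters

Holding cost per unit per year at price C is H = 0.34·C.
Candidates are each tier's EOQ (if it falls in that tier) and each price-break quantity.
Tier 1 ($85.00): EOQ = 963.4 exceeds tier's upper bound 309, so this tier is dominated.
EOQ at $75.52 = 1022.1 (feasible in tier 2): TC = 36,950×$75.52 + (36,950/1022.1)×363 + (1022.1/2)×0.34×$75.52 = $2,816,708.96.
EOQ at $74.46 = 1029.4 < 6600, so use break Q=6600: TC = 36,950×$74.46 + (36,950/6600.0)×363 + (6600.0/2)×0.34×$74.46 = $2,836,873.37.
Lowest total cost is $2,816,708.96 at Q = 1022.1.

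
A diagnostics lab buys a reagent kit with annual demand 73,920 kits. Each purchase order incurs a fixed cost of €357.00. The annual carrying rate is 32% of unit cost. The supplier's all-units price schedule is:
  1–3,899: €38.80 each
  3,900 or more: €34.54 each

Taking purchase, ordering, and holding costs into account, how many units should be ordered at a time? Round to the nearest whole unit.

Q* ≈ 3,900 kits

Holding cost per unit per year at price C is H = 0.32·C.
Evaluate total cost at each tier's feasible EOQ or, if the EOQ is below the tier, at the tier's minimum quantity.
EOQ at €38.80 = 2061.8 (feasible in tier 1): TC = 73,920×€38.80 + (73,920/2061.8)×357 + (2061.8/2)×0.32×€38.80 = €2,893,694.88.
EOQ at €34.54 = 2185.2 < 3900, so use break Q=3900: TC = 73,920×€34.54 + (73,920/3900.0)×357 + (3900.0/2)×0.32×€34.54 = €2,581,516.28.
Lowest total cost is €2,581,516.28 at Q = 3900.0.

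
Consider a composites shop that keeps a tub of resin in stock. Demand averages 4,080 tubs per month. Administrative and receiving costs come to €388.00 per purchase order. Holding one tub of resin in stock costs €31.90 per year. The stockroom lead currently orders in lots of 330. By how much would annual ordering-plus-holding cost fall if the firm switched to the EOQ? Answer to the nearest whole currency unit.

Extra cost ≈ €28,015 per year

Annual demand D = 4,080 × 12 = 48,960.
EOQ = √(2DS/H) = √(2 × 48,960 × 388 / 31.9) ≈ 1091.33.
Cost at Q* = (D/Q*)S + (Q*/2)H = √(2DSH) ≈ €34,813.44.
Cost at Q = 330: (48,960/330)×388 + (330/2)×31.9 = €57,565.09 + €5,263.50 = €62,828.59.
Excess = €62,828.59 − €34,813.44 = €28,015.15.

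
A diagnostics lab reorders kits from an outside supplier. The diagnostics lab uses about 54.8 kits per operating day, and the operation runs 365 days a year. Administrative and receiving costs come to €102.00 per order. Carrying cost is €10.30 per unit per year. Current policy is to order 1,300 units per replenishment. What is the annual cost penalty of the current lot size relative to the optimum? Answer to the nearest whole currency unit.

Extra cost ≈ €1,781 per year

Annual demand D = 54.8 × 365 = 20,002.
EOQ = √(2DS/H) = √(2 × 20,002 × 102 / 10.3) ≈ 629.41.
Cost at Q* = (D/Q*)S + (Q*/2)H = √(2DSH) ≈ €6,482.92.
Cost at Q = 1,300: (20,002/1,300)×102 + (1,300/2)×10.3 = €1,569.39 + €6,695.00 = €8,264.39.
Excess = €8,264.39 − €6,482.92 = €1,781.47.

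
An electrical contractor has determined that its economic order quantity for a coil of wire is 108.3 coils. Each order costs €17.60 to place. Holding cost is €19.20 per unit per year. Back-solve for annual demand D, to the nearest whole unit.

Squaring Q* = √(2DS/H) gives Q*² = 2DS/H.
From Q* = √(2DS/H): D = Q*²H / (2S) = 108.3² × 19.2 / (2 × 17.6) = 6397.576.

D ≈ 6,398 coils per year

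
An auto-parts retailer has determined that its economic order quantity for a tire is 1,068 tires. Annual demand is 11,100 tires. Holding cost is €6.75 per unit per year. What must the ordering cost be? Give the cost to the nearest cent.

The basic EOQ model gives Q* = √(2DS/H); rearrange for the unknown.
From Q* = √(2DS/H): S = Q*²H / (2D) = 1,068² × 6.75 / (2 × 11,100) = 346.8114.

S ≈ €346.81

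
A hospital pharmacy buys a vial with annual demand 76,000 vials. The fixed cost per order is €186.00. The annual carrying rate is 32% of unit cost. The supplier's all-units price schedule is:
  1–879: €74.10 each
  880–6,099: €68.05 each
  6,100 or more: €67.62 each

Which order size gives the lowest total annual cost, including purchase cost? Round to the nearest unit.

Holding cost per unit per year at price C is H = 0.32·C.
Evaluate total cost at each tier's feasible EOQ or, if the EOQ is below the tier, at the tier's minimum quantity.
Tier 1 (€74.10): EOQ = 1091.9 exceeds tier's upper bound 879, so this tier is dominated.
EOQ at €68.05 = 1139.4 (feasible in tier 2): TC = 76,000×€68.05 + (76,000/1139.4)×186 + (1139.4/2)×0.32×€68.05 = €5,196,612.32.
EOQ at €67.62 = 1143.1 < 6100, so use break Q=6100: TC = 76,000×€67.62 + (76,000/6100.0)×186 + (6100.0/2)×0.32×€67.62 = €5,207,434.50.
Lowest total cost is €5,196,612.32 at Q = 1139.4.

Q* ≈ 1,139 vials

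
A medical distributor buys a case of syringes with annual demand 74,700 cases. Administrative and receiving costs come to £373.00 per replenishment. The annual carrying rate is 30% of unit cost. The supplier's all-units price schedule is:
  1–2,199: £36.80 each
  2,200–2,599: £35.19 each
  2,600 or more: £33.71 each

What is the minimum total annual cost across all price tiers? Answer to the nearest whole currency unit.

TC* ≈ £2,542,000

Holding cost per unit per year at price C is H = 0.30·C.
Evaluate total cost at each tier's feasible EOQ or, if the EOQ is below the tier, at the tier's minimum quantity.
Tier 1 (£36.80): EOQ = 2246.7 exceeds tier's upper bound 2199, so this tier is dominated.
EOQ at £35.19 = 2297.5 (feasible in tier 2): TC = 74,700×£35.19 + (74,700/2297.5)×373 + (2297.5/2)×0.30×£35.19 = £2,652,947.93.
EOQ at £33.71 = 2347.4 < 2600, so use break Q=2600: TC = 74,700×£33.71 + (74,700/2600.0)×373 + (2600.0/2)×0.30×£33.71 = £2,542,000.48.
Lowest total cost among the candidates is at Q = 2600.0.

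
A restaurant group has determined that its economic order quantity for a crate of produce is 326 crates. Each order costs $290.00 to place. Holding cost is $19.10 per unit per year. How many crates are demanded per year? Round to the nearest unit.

Squaring Q* = √(2DS/H) gives Q*² = 2DS/H.
From Q* = √(2DS/H): D = Q*²H / (2S) = 326² × 19.1 / (2 × 290) = 3499.779.

D ≈ 3,500 crates per year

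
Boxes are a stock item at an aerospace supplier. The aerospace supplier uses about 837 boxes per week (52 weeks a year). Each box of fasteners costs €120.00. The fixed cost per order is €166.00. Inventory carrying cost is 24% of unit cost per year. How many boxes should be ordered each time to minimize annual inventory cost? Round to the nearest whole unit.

Q* ≈ 708 boxes

Annual demand D = 837 × 52 = 43,524.
Holding cost H = 0.24 × €120.00 = €28.8000 per unit per year.
EOQ = √(2DS / H) = √(2 × 43,524 × 166 / 28.8).
= √(14,449,968 / 28.8) = √501,735 ≈ 708.333.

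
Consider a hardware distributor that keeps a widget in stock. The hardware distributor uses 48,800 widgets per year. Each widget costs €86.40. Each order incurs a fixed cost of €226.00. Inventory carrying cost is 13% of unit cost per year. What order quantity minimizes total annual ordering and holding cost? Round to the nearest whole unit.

Q* ≈ 1,401 widgets

Holding cost H = 0.13 × €86.40 = €11.2320 per unit per year.
EOQ = √(2DS / H) = √(2 × 48,800 × 226 / 11.232).
= √(22,057,600 / 11.232) = √1,963,817.6638 ≈ 1401.363.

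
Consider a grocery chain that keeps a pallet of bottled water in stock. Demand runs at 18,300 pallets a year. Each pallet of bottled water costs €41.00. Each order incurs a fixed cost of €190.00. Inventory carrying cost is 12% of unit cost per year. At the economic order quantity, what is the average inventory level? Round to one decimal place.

Average inventory ≈ 594.4 pallets

Holding cost H = 0.12 × €41.00 = €4.9200 per unit per year.
Q* = √(2DS/H) = √(2 × 18,300 × 190 / 4.92) ≈ 1188.87.
Average inventory = Q*/2 ≈ 1188.87 / 2 = 594.436.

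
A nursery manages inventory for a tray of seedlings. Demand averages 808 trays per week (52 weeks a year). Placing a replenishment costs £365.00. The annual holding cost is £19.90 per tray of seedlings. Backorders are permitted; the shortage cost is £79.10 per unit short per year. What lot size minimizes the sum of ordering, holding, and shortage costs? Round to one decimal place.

Annual demand D = 808 × 52 = 42,016.
With planned backorders, Q* = √(2DS/H) · √((H+B)/B).
√(2DS/H) = √(2 × 42,016 × 365 / 19.9) = 1241.487.
√((H+B)/B) = √((19.9+79.1)/79.1) = 1.1187.
Q* ≈ 1388.902.

Q* ≈ 1,388.9 trays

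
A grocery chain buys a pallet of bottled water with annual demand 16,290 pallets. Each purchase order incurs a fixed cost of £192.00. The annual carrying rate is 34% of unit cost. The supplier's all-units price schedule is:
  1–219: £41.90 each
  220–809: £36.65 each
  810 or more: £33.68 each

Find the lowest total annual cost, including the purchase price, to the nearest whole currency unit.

Holding cost per unit per year at price C is H = 0.34·C.
Evaluate total cost at each tier's feasible EOQ or, if the EOQ is below the tier, at the tier's minimum quantity.
Tier 1 (£41.90): EOQ = 662.6 exceeds tier's upper bound 219, so this tier is dominated.
EOQ at £36.65 = 708.5 (feasible in tier 2): TC = 16,290×£36.65 + (16,290/708.5)×192 + (708.5/2)×0.34×£36.65 = £605,857.32.
EOQ at £33.68 = 739.1 < 810, so use break Q=810: TC = 16,290×£33.68 + (16,290/810.0)×192 + (810.0/2)×0.34×£33.68 = £557,146.27.
Lowest total cost among the candidates is at Q = 810.0.

TC* ≈ £557,146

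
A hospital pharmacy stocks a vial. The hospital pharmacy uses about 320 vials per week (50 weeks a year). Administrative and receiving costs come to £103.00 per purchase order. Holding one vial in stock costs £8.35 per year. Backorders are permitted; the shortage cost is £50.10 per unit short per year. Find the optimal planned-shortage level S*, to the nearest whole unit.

Annual demand D = 320 × 50 = 16,000.
With planned backorders, Q* = √(2DS/H) · √((H+B)/B).
√(2DS/H) = √(2 × 16,000 × 103 / 8.35) = 628.276.
√((H+B)/B) = √((8.35+50.1)/50.1) = 1.0801.
Q* ≈ 678.615.
S* = Q* · H/(H+B) = 678.615 × 8.35/58.45 ≈ 96.945.

S* ≈ 97 vials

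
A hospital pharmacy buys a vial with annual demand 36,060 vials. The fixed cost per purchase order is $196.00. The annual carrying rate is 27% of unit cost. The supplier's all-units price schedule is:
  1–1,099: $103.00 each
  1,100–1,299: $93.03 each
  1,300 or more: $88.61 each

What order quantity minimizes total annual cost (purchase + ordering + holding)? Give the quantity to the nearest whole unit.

Q* ≈ 1,300 vials

Holding cost per unit per year at price C is H = 0.27·C.
For each price level, check whether its EOQ is feasible; otherwise the best quantity at that price is the breakpoint.
EOQ at $103.00 = 712.9 (feasible in tier 1): TC = 36,060×$103.00 + (36,060/712.9)×196 + (712.9/2)×0.27×$103.00 = $3,734,006.97.
EOQ at $93.03 = 750.2 < 1100, so use break Q=1100: TC = 36,060×$93.03 + (36,060/1100.0)×196 + (1100.0/2)×0.27×$93.03 = $3,374,901.99.
EOQ at $88.61 = 768.7 < 1300, so use break Q=1300: TC = 36,060×$88.61 + (36,060/1300.0)×196 + (1300.0/2)×0.27×$88.61 = $3,216,264.39.
Lowest total cost is $3,216,264.39 at Q = 1300.0.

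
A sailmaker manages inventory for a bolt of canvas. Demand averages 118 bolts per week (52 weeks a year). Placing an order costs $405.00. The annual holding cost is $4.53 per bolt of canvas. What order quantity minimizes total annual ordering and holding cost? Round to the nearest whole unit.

Annual demand D = 118 × 52 = 6,136.
EOQ = √(2DS / H) = √(2 × 6,136 × 405 / 4.53).
= √(4,970,160 / 4.53) = √1,097,165.5629 ≈ 1047.457.

Q* ≈ 1,047 bolts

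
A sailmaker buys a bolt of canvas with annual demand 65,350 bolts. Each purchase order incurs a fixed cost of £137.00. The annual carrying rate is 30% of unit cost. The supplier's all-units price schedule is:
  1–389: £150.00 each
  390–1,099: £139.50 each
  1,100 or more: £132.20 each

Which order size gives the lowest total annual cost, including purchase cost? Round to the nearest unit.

Q* ≈ 1,100 bolts

Holding cost per unit per year at price C is H = 0.30·C.
For each price level, check whether its EOQ is feasible; otherwise the best quantity at that price is the breakpoint.
Tier 1 (£150.00): EOQ = 630.8 exceeds tier's upper bound 389, so this tier is dominated.
EOQ at £139.50 = 654.1 (feasible in tier 2): TC = 65,350×£139.50 + (65,350/654.1)×137 + (654.1/2)×0.30×£139.50 = £9,143,699.48.
EOQ at £132.20 = 671.9 < 1100, so use break Q=1100: TC = 65,350×£132.20 + (65,350/1100.0)×137 + (1100.0/2)×0.30×£132.20 = £8,669,222.05.
Lowest total cost is £8,669,222.05 at Q = 1100.0.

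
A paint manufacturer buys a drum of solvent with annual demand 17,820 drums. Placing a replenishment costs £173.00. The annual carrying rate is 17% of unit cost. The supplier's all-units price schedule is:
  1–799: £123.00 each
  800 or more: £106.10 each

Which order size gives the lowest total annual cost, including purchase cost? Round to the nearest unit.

Holding cost per unit per year at price C is H = 0.17·C.
Evaluate total cost at each tier's feasible EOQ or, if the EOQ is below the tier, at the tier's minimum quantity.
EOQ at £123.00 = 543.0 (feasible in tier 1): TC = 17,820×£123.00 + (17,820/543.0)×173 + (543.0/2)×0.17×£123.00 = £2,203,214.52.
EOQ at £106.10 = 584.7 < 800, so use break Q=800: TC = 17,820×£106.10 + (17,820/800.0)×173 + (800.0/2)×0.17×£106.10 = £1,901,770.38.
Lowest total cost is £1,901,770.38 at Q = 800.0.

Q* ≈ 800 drums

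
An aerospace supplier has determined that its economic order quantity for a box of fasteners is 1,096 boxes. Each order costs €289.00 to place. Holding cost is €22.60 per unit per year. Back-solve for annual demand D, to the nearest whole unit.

D ≈ 46,968 boxes per year

The basic EOQ model gives Q* = √(2DS/H); rearrange for the unknown.
From Q* = √(2DS/H): D = Q*²H / (2S) = 1,096² × 22.6 / (2 × 289) = 46967.961.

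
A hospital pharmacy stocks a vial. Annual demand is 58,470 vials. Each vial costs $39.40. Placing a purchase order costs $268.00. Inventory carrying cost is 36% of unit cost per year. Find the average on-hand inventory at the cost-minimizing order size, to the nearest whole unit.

Holding cost H = 0.36 × $39.40 = $14.1840 per unit per year.
EOQ = √(2DS/H) = √(2 × 58,470 × 268 / 14.184) ≈ 1486.45.
Average inventory = Q*/2 ≈ 1486.45 / 2 = 743.224.

Average inventory ≈ 743 vials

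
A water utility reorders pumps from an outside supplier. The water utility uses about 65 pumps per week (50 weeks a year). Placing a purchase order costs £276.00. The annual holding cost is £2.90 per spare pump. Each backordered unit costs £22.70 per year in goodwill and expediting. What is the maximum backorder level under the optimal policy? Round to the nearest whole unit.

S* ≈ 95 pumps

Annual demand D = 65 × 50 = 3,250.
With planned backorders, Q* = √(2DS/H) · √((H+B)/B).
√(2DS/H) = √(2 × 3,250 × 276 / 2.9) = 786.524.
√((H+B)/B) = √((2.9+22.7)/22.7) = 1.0620.
Q* ≈ 835.255.
S* = Q* · H/(H+B) = 835.255 × 2.9/25.6 ≈ 94.619.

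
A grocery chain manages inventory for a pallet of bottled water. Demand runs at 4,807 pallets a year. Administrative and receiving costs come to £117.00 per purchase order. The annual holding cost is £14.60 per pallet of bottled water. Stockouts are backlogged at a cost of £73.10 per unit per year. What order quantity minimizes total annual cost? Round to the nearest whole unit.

Q* ≈ 304 pallets

With planned backorders, Q* = √(2DS/H) · √((H+B)/B).
√(2DS/H) = √(2 × 4,807 × 117 / 14.6) = 277.567.
√((H+B)/B) = √((14.6+73.1)/73.1) = 1.0953.
Q* ≈ 304.025.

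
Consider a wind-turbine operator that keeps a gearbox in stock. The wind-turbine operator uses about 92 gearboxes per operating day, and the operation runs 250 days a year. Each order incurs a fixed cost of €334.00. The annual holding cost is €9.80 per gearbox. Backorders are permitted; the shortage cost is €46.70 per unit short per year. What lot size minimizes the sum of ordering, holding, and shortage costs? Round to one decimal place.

Annual demand D = 92 × 250 = 23,000.
With planned backorders, Q* = √(2DS/H) · √((H+B)/B).
√(2DS/H) = √(2 × 23,000 × 334 / 9.8) = 1252.100.
√((H+B)/B) = √((9.8+46.7)/46.7) = 1.0999.
Q* ≈ 1377.225.

Q* ≈ 1,377.2 gearboxes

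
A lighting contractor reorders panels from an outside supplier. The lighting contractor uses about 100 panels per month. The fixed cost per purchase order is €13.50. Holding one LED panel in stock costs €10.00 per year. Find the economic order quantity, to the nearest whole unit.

Annual demand D = 100 × 12 = 1,200.
EOQ = √(2DS / H) = √(2 × 1,200 × 13.5 / 10).
= √(32,400 / 10) = √3,240 ≈ 56.921.

Q* ≈ 57 panels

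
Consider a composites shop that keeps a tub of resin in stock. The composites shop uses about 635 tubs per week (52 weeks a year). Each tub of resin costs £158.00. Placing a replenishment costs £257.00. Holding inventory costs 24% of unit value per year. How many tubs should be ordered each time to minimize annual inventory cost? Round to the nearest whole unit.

Annual demand D = 635 × 52 = 33,020.
Holding cost H = 0.24 × £158.00 = £37.9200 per unit per year.
EOQ = √(2DS / H) = √(2 × 33,020 × 257 / 37.92).
= √(16,972,280 / 37.92) = √447,581.2236 ≈ 669.015.

Q* ≈ 669 tubs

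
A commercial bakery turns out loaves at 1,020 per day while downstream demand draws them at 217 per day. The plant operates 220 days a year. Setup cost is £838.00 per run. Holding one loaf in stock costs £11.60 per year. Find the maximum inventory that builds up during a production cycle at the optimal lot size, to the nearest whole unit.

Annual demand D = 217 × 220 = 47,740.
Production build-up factor (1 − d/p) = 1 − 217/1,020 = 0.7873.
Q* = √(2DS / (H(1 − d/p))) = √(2 × 47,740 × 838 / (11.6 × 0.7873)).
= √(80,012,240 / 9.1322) ≈ 2959.999.
Maximum inventory = Q*(1 − d/p) = 2959.999 × 0.7873 ≈ 2330.274.

I_max ≈ 2,330 loaves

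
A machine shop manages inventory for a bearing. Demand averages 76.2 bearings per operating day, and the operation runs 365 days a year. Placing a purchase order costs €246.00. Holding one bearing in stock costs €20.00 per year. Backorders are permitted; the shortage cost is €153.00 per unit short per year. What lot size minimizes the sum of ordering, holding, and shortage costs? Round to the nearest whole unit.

Annual demand D = 76.2 × 365 = 27,813.
With planned backorders, Q* = √(2DS/H) · √((H+B)/B).
√(2DS/H) = √(2 × 27,813 × 246 / 20) = 827.164.
√((H+B)/B) = √((20+153)/153) = 1.0634.
Q* ≈ 879.567.

Q* ≈ 880 bearings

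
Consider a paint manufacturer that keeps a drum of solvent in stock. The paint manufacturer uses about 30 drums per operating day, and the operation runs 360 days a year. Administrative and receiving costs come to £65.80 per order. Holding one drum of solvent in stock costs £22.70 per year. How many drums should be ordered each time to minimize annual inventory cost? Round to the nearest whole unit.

Q* ≈ 250 drums

Annual demand D = 30 × 360 = 10,800.
EOQ = √(2DS / H) = √(2 × 10,800 × 65.8 / 22.7).
= √(1,421,280 / 22.7) = √62,611.4537 ≈ 250.223.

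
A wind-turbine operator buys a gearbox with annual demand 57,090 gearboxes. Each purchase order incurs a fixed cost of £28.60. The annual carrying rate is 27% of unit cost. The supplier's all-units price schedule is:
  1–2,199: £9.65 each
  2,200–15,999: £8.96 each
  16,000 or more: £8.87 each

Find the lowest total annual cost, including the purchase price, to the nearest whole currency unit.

TC* ≈ £514,930

Holding cost per unit per year at price C is H = 0.27·C.
Candidates are each tier's EOQ (if it falls in that tier) and each price-break quantity.
EOQ at £9.65 = 1119.5 (feasible in tier 1): TC = 57,090×£9.65 + (57,090/1119.5)×28.6 + (1119.5/2)×0.27×£9.65 = £553,835.41.
EOQ at £8.96 = 1161.8 < 2200, so use break Q=2200: TC = 57,090×£8.96 + (57,090/2200.0)×28.6 + (2200.0/2)×0.27×£8.96 = £514,929.69.
EOQ at £8.87 = 1167.7 < 16000, so use break Q=16000: TC = 57,090×£8.87 + (57,090/16000.0)×28.6 + (16000.0/2)×0.27×£8.87 = £525,649.55.
Lowest total cost among the candidates is at Q = 2200.0.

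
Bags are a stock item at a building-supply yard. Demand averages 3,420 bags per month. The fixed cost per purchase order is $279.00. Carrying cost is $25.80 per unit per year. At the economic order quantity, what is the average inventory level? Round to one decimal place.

Annual demand D = 3,420 × 12 = 41,040.
The optimal lot size = √(2DS/H) = √(2 × 41,040 × 279 / 25.8) ≈ 942.13.
Average inventory = Q*/2 ≈ 942.13 / 2 = 471.065.

Average inventory ≈ 471.1 bags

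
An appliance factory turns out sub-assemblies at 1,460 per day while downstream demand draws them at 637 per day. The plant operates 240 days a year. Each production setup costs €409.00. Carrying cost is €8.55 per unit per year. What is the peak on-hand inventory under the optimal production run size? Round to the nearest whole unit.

I_max ≈ 2,871 sub-assemblies

Annual demand D = 637 × 240 = 152,880.
Production build-up factor (1 − d/p) = 1 − 637/1,460 = 0.5637.
Q* = √(2DS / (H(1 − d/p))) = √(2 × 152,880 × 409 / (8.55 × 0.5637)).
= √(125,055,840 / 4.8196) ≈ 5093.842.
Maximum inventory = Q*(1 − d/p) = 5093.842 × 0.5637 ≈ 2871.392.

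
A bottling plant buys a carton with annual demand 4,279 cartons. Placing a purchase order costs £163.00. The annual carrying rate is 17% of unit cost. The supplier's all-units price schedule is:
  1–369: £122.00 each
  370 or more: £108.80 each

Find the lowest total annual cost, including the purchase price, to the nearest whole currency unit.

Holding cost per unit per year at price C is H = 0.17·C.
Candidates are each tier's EOQ (if it falls in that tier) and each price-break quantity.
EOQ at £122.00 = 259.3 (feasible in tier 1): TC = 4,279×£122.00 + (4,279/259.3)×163 + (259.3/2)×0.17×£122.00 = £527,416.79.
EOQ at £108.80 = 274.6 < 370, so use break Q=370: TC = 4,279×£108.80 + (4,279/370.0)×163 + (370.0/2)×0.17×£108.80 = £470,862.03.
Lowest total cost among the candidates is at Q = 370.0.

TC* ≈ £470,862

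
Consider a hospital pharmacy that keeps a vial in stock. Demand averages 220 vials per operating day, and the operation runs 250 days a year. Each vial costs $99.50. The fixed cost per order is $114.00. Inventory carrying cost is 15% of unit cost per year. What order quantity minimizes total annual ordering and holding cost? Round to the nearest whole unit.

Q* ≈ 917 vials

Annual demand D = 220 × 250 = 55,000.
Holding cost H = 0.15 × $99.50 = $14.9250 per unit per year.
EOQ = √(2DS / H) = √(2 × 55,000 × 114 / 14.925).
= √(12,540,000 / 14.925) = √840,201.005 ≈ 916.625.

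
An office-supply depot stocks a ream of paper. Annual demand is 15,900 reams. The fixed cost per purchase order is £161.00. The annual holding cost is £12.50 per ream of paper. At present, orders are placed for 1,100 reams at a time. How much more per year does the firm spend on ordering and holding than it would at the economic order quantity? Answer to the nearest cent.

Extra cost ≈ £1,202.34 per year

EOQ = √(2DS/H) = √(2 × 15,900 × 161 / 12.5) ≈ 639.99.
Cost at Q* = (D/Q*)S + (Q*/2)H = √(2DSH) ≈ £7,999.84.
Cost at Q = 1,100: (15,900/1,100)×161 + (1,100/2)×12.5 = £2,327.18 + £6,875.00 = £9,202.18.
Excess = £9,202.18 − £7,999.84 = £1,202.34.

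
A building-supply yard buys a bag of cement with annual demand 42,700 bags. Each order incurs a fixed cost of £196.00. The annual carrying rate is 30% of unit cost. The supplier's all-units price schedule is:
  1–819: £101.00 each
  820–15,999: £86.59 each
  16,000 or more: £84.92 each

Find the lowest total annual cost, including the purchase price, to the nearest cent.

TC* ≈ £3,718,249.91

Holding cost per unit per year at price C is H = 0.30·C.
Candidates are each tier's EOQ (if it falls in that tier) and each price-break quantity.
EOQ at £101.00 = 743.3 (feasible in tier 1): TC = 42,700×£101.00 + (42,700/743.3)×196 + (743.3/2)×0.30×£101.00 = £4,335,220.51.
EOQ at £86.59 = 802.7 < 820, so use break Q=820: TC = 42,700×£86.59 + (42,700/820.0)×196 + (820.0/2)×0.30×£86.59 = £3,718,249.91.
EOQ at £84.92 = 810.6 < 16000, so use break Q=16000: TC = 42,700×£84.92 + (42,700/16000.0)×196 + (16000.0/2)×0.30×£84.92 = £3,830,415.08.
Lowest total cost among the candidates is at Q = 820.0.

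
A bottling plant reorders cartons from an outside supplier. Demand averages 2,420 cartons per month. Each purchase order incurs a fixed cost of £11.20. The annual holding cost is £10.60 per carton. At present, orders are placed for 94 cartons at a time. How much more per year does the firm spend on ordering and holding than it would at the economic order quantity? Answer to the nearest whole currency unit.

Extra cost ≈ £1,332 per year

Annual demand D = 2,420 × 12 = 29,040.
EOQ = √(2DS/H) = √(2 × 29,040 × 11.2 / 10.6) ≈ 247.72.
Cost at Q* = (D/Q*)S + (Q*/2)H = √(2DSH) ≈ £2,625.88.
Cost at Q = 94: (29,040/94)×11.2 + (94/2)×10.6 = £3,460.09 + £498.20 = £3,958.29.
Excess = £3,958.29 − £2,625.88 = £1,332.40.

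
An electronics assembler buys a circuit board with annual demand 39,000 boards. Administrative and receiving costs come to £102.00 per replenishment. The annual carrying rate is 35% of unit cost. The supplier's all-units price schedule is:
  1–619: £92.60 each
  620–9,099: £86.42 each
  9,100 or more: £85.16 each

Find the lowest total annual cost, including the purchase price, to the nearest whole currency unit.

TC* ≈ £3,386,173

Holding cost per unit per year at price C is H = 0.35·C.
For each price level, check whether its EOQ is feasible; otherwise the best quantity at that price is the breakpoint.
EOQ at £92.60 = 495.5 (feasible in tier 1): TC = 39,000×£92.60 + (39,000/495.5)×102 + (495.5/2)×0.35×£92.60 = £3,627,457.83.
EOQ at £86.42 = 512.9 < 620, so use break Q=620: TC = 39,000×£86.42 + (39,000/620.0)×102 + (620.0/2)×0.35×£86.42 = £3,386,172.70.
EOQ at £85.16 = 516.6 < 9100, so use break Q=9100: TC = 39,000×£85.16 + (39,000/9100.0)×102 + (9100.0/2)×0.35×£85.16 = £3,457,294.44.
Lowest total cost among the candidates is at Q = 620.0.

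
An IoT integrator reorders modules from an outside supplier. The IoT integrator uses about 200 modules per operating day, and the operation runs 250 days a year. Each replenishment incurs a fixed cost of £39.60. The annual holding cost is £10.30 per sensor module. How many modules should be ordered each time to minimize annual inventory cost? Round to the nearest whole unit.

Annual demand D = 200 × 250 = 50,000.
EOQ = √(2DS / H) = √(2 × 50,000 × 39.6 / 10.3).
= √(3,960,000 / 10.3) = √384,466.0194 ≈ 620.053.

Q* ≈ 620 modules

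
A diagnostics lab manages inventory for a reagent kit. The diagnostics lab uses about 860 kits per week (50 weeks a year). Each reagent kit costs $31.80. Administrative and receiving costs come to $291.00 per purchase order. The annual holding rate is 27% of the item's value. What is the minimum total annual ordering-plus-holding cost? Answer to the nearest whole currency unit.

TC* ≈ $14,659

Annual demand D = 860 × 50 = 43,000.
Holding cost H = 0.27 × $31.80 = $8.5860 per unit per year.
EOQ = √(2DS/H) = √(2 × 43,000 × 291 / 8.586) ≈ 1707.26.
At Q*, ordering cost (D/Q*)S equals holding cost (Q*/2)H, each = √(DSH/2).
Minimum total = √(2DSH) = √(2 × 43,000 × 291 × 8.586) ≈ 14658.555.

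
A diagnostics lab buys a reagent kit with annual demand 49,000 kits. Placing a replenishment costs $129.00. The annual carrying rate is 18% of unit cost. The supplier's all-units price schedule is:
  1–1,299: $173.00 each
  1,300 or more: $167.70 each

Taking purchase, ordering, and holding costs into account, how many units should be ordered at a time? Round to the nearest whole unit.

Q* ≈ 1,300 kits

Holding cost per unit per year at price C is H = 0.18·C.
Evaluate total cost at each tier's feasible EOQ or, if the EOQ is below the tier, at the tier's minimum quantity.
EOQ at $173.00 = 637.2 (feasible in tier 1): TC = 49,000×$173.00 + (49,000/637.2)×129 + (637.2/2)×0.18×$173.00 = $8,496,841.17.
EOQ at $167.70 = 647.2 < 1300, so use break Q=1300: TC = 49,000×$167.70 + (49,000/1300.0)×129 + (1300.0/2)×0.18×$167.70 = $8,241,783.21.
Lowest total cost is $8,241,783.21 at Q = 1300.0.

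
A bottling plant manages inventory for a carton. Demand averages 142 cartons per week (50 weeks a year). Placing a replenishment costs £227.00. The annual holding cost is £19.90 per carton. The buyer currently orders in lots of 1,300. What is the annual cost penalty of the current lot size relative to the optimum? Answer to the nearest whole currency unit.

Annual demand D = 142 × 50 = 7,100.
EOQ = √(2DS/H) = √(2 × 7,100 × 227 / 19.9) ≈ 402.47.
Cost at Q* = (D/Q*)S + (Q*/2)H = √(2DSH) ≈ £8,009.10.
Cost at Q = 1,300: (7,100/1,300)×227 + (1,300/2)×19.9 = £1,239.77 + £12,935.00 = £14,174.77.
Excess = £14,174.77 − £8,009.10 = £6,165.67.

Extra cost ≈ £6,166 per year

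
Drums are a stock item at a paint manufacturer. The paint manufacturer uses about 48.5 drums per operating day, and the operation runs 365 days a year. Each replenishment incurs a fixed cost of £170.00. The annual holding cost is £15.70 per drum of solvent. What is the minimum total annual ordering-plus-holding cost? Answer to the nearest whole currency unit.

Annual demand D = 48.5 × 365 = 17,702.5.
Q* = √(2DS/H) = √(2 × 17,702.5 × 170 / 15.7) ≈ 619.17.
At Q*, ordering cost (D/Q*)S equals holding cost (Q*/2)H, each = √(DSH/2).
Minimum total = √(2DSH) = √(2 × 17,702.5 × 170 × 15.7) ≈ 9720.902.

TC* ≈ £9,721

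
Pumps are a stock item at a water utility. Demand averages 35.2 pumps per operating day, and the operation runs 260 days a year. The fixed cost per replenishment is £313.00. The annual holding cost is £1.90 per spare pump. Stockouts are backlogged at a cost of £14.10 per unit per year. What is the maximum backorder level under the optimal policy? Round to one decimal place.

Annual demand D = 35.2 × 260 = 9,152.
With planned backorders, Q* = √(2DS/H) · √((H+B)/B).
√(2DS/H) = √(2 × 9,152 × 313 / 1.9) = 1736.474.
√((H+B)/B) = √((1.9+14.1)/14.1) = 1.0652.
Q* ≈ 1849.775.
S* = Q* · H/(H+B) = 1849.775 × 1.9/16 ≈ 219.661.

S* ≈ 219.7 pumps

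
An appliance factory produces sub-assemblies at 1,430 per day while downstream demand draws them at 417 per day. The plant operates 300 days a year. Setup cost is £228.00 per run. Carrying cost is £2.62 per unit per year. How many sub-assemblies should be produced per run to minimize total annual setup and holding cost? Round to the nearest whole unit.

Annual demand D = 417 × 300 = 125,100.
Production build-up factor (1 − d/p) = 1 − 417/1,430 = 0.7084.
Q* = √(2DS / (H(1 − d/p))) = √(2 × 125,100 × 228 / (2.62 × 0.7084)).
= √(57,045,600 / 1.856) ≈ 5544.006.

Q* ≈ 5,544 sub-assemblies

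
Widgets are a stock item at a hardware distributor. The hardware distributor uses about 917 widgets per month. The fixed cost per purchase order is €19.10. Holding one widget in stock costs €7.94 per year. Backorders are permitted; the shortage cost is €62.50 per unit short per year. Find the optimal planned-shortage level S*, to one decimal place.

Annual demand D = 917 × 12 = 11,004.
With planned backorders, Q* = √(2DS/H) · √((H+B)/B).
√(2DS/H) = √(2 × 11,004 × 19.1 / 7.94) = 230.089.
√((H+B)/B) = √((7.94+62.5)/62.5) = 1.0616.
Q* ≈ 244.268.
S* = Q* · H/(H+B) = 244.268 × 7.94/70.44 ≈ 27.534.

S* ≈ 27.5 widgets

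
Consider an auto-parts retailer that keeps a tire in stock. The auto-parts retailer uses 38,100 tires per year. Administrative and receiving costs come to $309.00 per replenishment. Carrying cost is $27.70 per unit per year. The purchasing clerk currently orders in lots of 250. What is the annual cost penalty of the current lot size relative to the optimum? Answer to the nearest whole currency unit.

EOQ = √(2DS/H) = √(2 × 38,100 × 309 / 27.7) ≈ 921.97.
Cost at Q* = (D/Q*)S + (Q*/2)H = √(2DSH) ≈ $25,538.57.
Cost at Q = 250: (38,100/250)×309 + (250/2)×27.7 = $47,091.60 + $3,462.50 = $50,554.10.
Excess = $50,554.10 − $25,538.57 = $25,015.53.

Extra cost ≈ $25,016 per year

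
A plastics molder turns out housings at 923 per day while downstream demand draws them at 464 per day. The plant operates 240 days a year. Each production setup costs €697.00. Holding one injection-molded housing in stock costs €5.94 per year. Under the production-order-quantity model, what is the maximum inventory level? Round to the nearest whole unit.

Annual demand D = 464 × 240 = 111,360.
Production build-up factor (1 − d/p) = 1 − 464/923 = 0.4973.
Q* = √(2DS / (H(1 − d/p))) = √(2 × 111,360 × 697 / (5.94 × 0.4973)).
= √(155,235,840 / 2.9539) ≈ 7249.320.
Maximum inventory = Q*(1 − d/p) = 7249.320 × 0.4973 ≈ 3605.025.

I_max ≈ 3,605 housings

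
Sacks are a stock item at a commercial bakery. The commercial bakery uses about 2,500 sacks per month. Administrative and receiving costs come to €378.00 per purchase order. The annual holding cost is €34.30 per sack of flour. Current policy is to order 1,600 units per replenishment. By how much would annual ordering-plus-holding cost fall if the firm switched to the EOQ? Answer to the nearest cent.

Annual demand D = 2,500 × 12 = 30,000.
EOQ = √(2DS/H) = √(2 × 30,000 × 378 / 34.3) ≈ 813.16.
Cost at Q* = (D/Q*)S + (Q*/2)H = √(2DSH) ≈ €27,891.29.
Cost at Q = 1,600: (30,000/1,600)×378 + (1,600/2)×34.3 = €7,087.50 + €27,440.00 = €34,527.50.
Excess = €34,527.50 − €27,891.29 = €6,636.21.

Extra cost ≈ €6,636.21 per year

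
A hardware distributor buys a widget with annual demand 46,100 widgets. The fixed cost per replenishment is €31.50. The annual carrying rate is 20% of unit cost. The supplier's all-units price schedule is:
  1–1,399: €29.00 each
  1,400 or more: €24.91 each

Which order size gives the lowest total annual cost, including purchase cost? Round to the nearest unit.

Holding cost per unit per year at price C is H = 0.20·C.
Evaluate total cost at each tier's feasible EOQ or, if the EOQ is below the tier, at the tier's minimum quantity.
EOQ at €29.00 = 707.6 (feasible in tier 1): TC = 46,100×€29.00 + (46,100/707.6)×31.5 + (707.6/2)×0.20×€29.00 = €1,341,004.26.
EOQ at €24.91 = 763.5 < 1400, so use break Q=1400: TC = 46,100×€24.91 + (46,100/1400.0)×31.5 + (1400.0/2)×0.20×€24.91 = €1,152,875.65.
Lowest total cost is €1,152,875.65 at Q = 1400.0.

Q* ≈ 1,400 widgets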